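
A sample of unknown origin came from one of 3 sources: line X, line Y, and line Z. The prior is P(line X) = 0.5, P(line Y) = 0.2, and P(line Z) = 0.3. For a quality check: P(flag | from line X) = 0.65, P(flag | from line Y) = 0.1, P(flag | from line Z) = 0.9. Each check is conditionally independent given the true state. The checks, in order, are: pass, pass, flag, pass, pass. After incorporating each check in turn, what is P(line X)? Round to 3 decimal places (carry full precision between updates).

After 'pass': normaliser = 0.35·0.5000 + 0.9·0.2000 + 0.1·0.3000; P(line X) ≈ 0.4545, P(line Y) ≈ 0.4675, P(line Z) ≈ 0.0779
After 'pass': normaliser = 0.35·0.4545 + 0.9·0.4675 + 0.1·0.0779; P(line X) ≈ 0.2707, P(line Y) ≈ 0.7160, P(line Z) ≈ 0.0133
After 'flag': normaliser = 0.65·0.2707 + 0.1·0.7160 + 0.9·0.0133; P(line X) ≈ 0.6781, P(line Y) ≈ 0.2759, P(line Z) ≈ 0.0460
After 'pass': normaliser = 0.35·0.6781 + 0.9·0.2759 + 0.1·0.0460; P(line X) ≈ 0.4841, P(line Y) ≈ 0.5065, P(line Z) ≈ 0.0094
After 'pass': normaliser = 0.35·0.4841 + 0.9·0.5065 + 0.1·0.0094; P(line X) ≈ 0.2706, P(line Y) ≈ 0.7279, P(line Z) ≈ 0.0015

0.271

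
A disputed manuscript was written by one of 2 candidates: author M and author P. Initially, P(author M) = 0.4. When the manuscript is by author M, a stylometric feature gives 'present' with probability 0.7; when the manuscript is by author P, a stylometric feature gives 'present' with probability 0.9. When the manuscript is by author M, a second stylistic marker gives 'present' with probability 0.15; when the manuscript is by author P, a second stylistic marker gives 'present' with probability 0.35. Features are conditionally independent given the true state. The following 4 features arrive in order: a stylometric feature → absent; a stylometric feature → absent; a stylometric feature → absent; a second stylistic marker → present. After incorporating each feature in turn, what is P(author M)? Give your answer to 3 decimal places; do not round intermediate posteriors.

After a stylometric feature='absent': P(author M) = 0.3·0.4000 / (0.3·0.4000 + 0.1·0.6000) ≈ 0.6667
After a stylometric feature='absent': P(author M) = 0.3·0.6667 / (0.3·0.6667 + 0.1·0.3333) ≈ 0.8571
After a stylometric feature='absent': P(author M) = 0.3·0.8571 / (0.3·0.8571 + 0.1·0.1429) ≈ 0.9474
After a second stylistic marker='present': P(author M) = 0.15·0.9474 / (0.15·0.9474 + 0.35·0.0526) ≈ 0.8852

0.885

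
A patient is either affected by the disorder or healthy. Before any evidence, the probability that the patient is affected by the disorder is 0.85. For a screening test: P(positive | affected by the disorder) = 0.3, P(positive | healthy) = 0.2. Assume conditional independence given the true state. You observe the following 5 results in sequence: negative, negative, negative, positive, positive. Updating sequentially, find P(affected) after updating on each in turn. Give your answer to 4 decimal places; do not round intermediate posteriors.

0.8952

After 'negative': P(affected) = 0.7·0.8500 / (0.7·0.8500 + 0.8·0.1500) ≈ 0.8322
After 'negative': P(affected) = 0.7·0.8322 / (0.7·0.8322 + 0.8·0.1678) ≈ 0.8127
After 'negative': P(affected) = 0.7·0.8127 / (0.7·0.8127 + 0.8·0.1873) ≈ 0.7915
After 'positive': P(affected) = 0.3·0.7915 / (0.3·0.7915 + 0.2·0.2085) ≈ 0.8506
After 'positive': P(affected) = 0.3·0.8506 / (0.3·0.8506 + 0.2·0.1494) ≈ 0.8952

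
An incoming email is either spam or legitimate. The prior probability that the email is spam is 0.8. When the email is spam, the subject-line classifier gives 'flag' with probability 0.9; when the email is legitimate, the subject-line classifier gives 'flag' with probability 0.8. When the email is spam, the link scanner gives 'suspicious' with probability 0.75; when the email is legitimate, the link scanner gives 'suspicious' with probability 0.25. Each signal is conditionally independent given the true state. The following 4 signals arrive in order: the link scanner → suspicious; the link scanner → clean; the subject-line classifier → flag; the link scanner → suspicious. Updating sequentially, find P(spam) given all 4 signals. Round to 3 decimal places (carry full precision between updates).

After the link scanner='suspicious': P(spam) = 0.75·0.8000 / (0.75·0.8000 + 0.25·0.2000) ≈ 0.9231
After the link scanner='clean': P(spam) = 0.25·0.9231 / (0.25·0.9231 + 0.75·0.0769) ≈ 0.8000
After the subject-line classifier='flag': P(spam) = 0.9·0.8000 / (0.9·0.8000 + 0.8·0.2000) ≈ 0.8182
After the link scanner='suspicious': P(spam) = 0.75·0.8182 / (0.75·0.8182 + 0.25·0.1818) ≈ 0.9310

0.931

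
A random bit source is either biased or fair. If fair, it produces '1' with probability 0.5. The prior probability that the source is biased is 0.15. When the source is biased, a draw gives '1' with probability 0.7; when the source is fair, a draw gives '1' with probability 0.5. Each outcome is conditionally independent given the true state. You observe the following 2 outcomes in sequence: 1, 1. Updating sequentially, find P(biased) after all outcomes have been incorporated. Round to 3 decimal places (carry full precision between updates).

0.257

After '1': P(biased) = 0.7·0.1500 / (0.7·0.1500 + 0.5·0.8500) ≈ 0.1981
After '1': P(biased) = 0.7·0.1981 / (0.7·0.1981 + 0.5·0.8019) ≈ 0.2570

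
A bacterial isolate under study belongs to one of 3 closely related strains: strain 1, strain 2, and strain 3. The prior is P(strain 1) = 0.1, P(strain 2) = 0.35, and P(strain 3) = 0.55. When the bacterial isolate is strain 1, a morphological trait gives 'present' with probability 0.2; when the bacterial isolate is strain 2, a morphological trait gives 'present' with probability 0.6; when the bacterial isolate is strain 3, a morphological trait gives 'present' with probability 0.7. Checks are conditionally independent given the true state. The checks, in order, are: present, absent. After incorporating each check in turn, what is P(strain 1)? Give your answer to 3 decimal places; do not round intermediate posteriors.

After 'present': normaliser = 0.2·0.1000 + 0.6·0.3500 + 0.7·0.5500; P(strain 1) ≈ 0.0325, P(strain 2) ≈ 0.3415, P(strain 3) ≈ 0.6260
After 'absent': normaliser = 0.8·0.0325 + 0.4·0.3415 + 0.3·0.6260; P(strain 1) ≈ 0.0742, P(strain 2) ≈ 0.3898, P(strain 3) ≈ 0.5360

0.074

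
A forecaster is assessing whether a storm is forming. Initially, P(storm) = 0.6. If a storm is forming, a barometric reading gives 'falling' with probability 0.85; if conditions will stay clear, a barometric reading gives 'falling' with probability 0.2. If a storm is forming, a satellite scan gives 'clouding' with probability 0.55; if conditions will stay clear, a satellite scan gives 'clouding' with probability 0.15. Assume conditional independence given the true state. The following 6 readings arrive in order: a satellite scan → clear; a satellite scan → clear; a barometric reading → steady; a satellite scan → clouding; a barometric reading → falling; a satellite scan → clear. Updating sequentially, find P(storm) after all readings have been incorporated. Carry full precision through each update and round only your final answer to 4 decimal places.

After a satellite scan='clear': P(storm) = 0.45·0.6000 / (0.45·0.6000 + 0.85·0.4000) ≈ 0.4426
After a satellite scan='clear': P(storm) = 0.45·0.4426 / (0.45·0.4426 + 0.85·0.5574) ≈ 0.2960
After a barometric reading='steady': P(storm) = 0.15·0.2960 / (0.15·0.2960 + 0.8·0.7040) ≈ 0.0731
After a satellite scan='clouding': P(storm) = 0.55·0.0731 / (0.55·0.0731 + 0.15·0.9269) ≈ 0.2242
After a barometric reading='falling': P(storm) = 0.85·0.2242 / (0.85·0.2242 + 0.2·0.7758) ≈ 0.5512
After a satellite scan='clear': P(storm) = 0.45·0.5512 / (0.45·0.5512 + 0.85·0.4488) ≈ 0.3941

0.3941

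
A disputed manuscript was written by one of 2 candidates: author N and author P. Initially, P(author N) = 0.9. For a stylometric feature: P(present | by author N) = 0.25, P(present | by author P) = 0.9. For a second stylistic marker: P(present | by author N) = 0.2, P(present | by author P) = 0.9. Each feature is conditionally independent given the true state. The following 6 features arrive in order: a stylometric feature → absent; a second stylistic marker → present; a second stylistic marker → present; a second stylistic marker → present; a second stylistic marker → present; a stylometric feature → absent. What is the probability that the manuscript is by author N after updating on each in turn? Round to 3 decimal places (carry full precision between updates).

After a stylometric feature='absent': P(author N) = 0.75·0.9000 / (0.75·0.9000 + 0.1·0.1000) ≈ 0.9854
After a second stylistic marker='present': P(author N) = 0.2·0.9854 / (0.2·0.9854 + 0.9·0.0146) ≈ 0.9375
After a second stylistic marker='present': P(author N) = 0.2·0.9375 / (0.2·0.9375 + 0.9·0.0625) ≈ 0.7692
After a second stylistic marker='present': P(author N) = 0.2·0.7692 / (0.2·0.7692 + 0.9·0.2308) ≈ 0.4255
After a second stylistic marker='present': P(author N) = 0.2·0.4255 / (0.2·0.4255 + 0.9·0.5745) ≈ 0.1413
After a stylometric feature='absent': P(author N) = 0.75·0.1413 / (0.75·0.1413 + 0.1·0.8587) ≈ 0.5525

0.552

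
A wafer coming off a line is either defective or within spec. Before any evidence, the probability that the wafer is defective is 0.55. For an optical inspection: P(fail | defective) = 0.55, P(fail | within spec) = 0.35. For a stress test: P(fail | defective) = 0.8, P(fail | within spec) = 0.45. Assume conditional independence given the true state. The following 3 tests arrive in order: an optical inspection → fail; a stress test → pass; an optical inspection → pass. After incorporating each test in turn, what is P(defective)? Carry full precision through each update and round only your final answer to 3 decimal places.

0.326

After an optical inspection='fail': P(defective) = 0.55·0.5500 / (0.55·0.5500 + 0.35·0.4500) ≈ 0.6576
After a stress test='pass': P(defective) = 0.2·0.6576 / (0.2·0.6576 + 0.55·0.3424) ≈ 0.4112
After an optical inspection='pass': P(defective) = 0.45·0.4112 / (0.45·0.4112 + 0.65·0.5888) ≈ 0.3259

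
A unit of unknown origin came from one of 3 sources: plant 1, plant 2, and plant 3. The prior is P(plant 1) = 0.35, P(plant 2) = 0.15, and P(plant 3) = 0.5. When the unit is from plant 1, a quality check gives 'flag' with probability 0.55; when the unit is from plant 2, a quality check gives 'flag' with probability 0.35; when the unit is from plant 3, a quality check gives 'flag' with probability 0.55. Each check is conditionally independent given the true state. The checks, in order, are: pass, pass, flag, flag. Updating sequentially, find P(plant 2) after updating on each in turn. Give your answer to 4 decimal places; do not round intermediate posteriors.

Apply Bayes' rule sequentially, carrying P(plant 2) forward.
After 'pass': normaliser = 0.45·0.3500 + 0.65·0.1500 + 0.45·0.5000; P(plant 1) ≈ 0.3281, P(plant 2) ≈ 0.2031, P(plant 3) ≈ 0.4688
After 'pass': normaliser = 0.45·0.3281 + 0.65·0.2031 + 0.45·0.4688; P(plant 1) ≈ 0.3010, P(plant 2) ≈ 0.2691, P(plant 3) ≈ 0.4299
After 'flag': normaliser = 0.55·0.3010 + 0.35·0.2691 + 0.55·0.4299; P(plant 1) ≈ 0.3336, P(plant 2) ≈ 0.1898, P(plant 3) ≈ 0.4766
After 'flag': normaliser = 0.55·0.3336 + 0.35·0.1898 + 0.55·0.4766; P(plant 1) ≈ 0.3583, P(plant 2) ≈ 0.1298, P(plant 3) ≈ 0.5119

0.1298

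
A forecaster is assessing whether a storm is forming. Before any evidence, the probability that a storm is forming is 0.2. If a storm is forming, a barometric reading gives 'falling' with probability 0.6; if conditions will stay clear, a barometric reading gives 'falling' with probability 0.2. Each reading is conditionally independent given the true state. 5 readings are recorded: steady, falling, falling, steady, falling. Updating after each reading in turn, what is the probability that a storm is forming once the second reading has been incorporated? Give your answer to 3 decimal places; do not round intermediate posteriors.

After 'steady': P(storm) = 0.4·0.2000 / (0.4·0.2000 + 0.8·0.8000) ≈ 0.1111
After 'falling': P(storm) = 0.6·0.1111 / (0.6·0.1111 + 0.2·0.8889) ≈ 0.2727

0.273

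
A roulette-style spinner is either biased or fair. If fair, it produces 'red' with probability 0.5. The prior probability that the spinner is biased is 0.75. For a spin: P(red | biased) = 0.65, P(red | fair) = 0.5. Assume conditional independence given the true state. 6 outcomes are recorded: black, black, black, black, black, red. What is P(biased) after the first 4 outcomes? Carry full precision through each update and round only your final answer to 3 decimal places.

0.419

After 'black': P(biased) = 0.35·0.7500 / (0.35·0.7500 + 0.5·0.2500) ≈ 0.6774
After 'black': P(biased) = 0.35·0.6774 / (0.35·0.6774 + 0.5·0.3226) ≈ 0.5951
After 'black': P(biased) = 0.35·0.5951 / (0.35·0.5951 + 0.5·0.4049) ≈ 0.5071
After 'black': P(biased) = 0.35·0.5071 / (0.35·0.5071 + 0.5·0.4929) ≈ 0.4187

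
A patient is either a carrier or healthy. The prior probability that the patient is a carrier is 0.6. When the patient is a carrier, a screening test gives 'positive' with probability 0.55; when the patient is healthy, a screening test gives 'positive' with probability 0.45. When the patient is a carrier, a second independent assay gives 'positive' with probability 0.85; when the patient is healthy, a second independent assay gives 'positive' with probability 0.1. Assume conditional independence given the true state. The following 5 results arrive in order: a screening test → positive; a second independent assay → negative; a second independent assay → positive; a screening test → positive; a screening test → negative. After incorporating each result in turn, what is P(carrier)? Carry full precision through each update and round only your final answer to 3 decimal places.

0.722

Each posterior becomes the prior for the next update.
After a screening test='positive': P(carrier) = 0.55·0.6000 / (0.55·0.6000 + 0.45·0.4000) ≈ 0.6471
After a second independent assay='negative': P(carrier) = 0.15·0.6471 / (0.15·0.6471 + 0.9·0.3529) ≈ 0.2340
After a second independent assay='positive': P(carrier) = 0.85·0.2340 / (0.85·0.2340 + 0.1·0.7660) ≈ 0.7220
After a screening test='positive': P(carrier) = 0.55·0.7220 / (0.55·0.7220 + 0.45·0.2780) ≈ 0.7604
After a screening test='negative': P(carrier) = 0.45·0.7604 / (0.45·0.7604 + 0.55·0.2396) ≈ 0.7220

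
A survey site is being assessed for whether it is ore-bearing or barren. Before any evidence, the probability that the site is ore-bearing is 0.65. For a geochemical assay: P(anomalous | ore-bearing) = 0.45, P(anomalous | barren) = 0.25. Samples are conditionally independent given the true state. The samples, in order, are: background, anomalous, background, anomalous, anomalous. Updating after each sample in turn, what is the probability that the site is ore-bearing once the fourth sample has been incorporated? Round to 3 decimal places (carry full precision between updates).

0.764

After 'background': P(ore) = 0.55·0.6500 / (0.55·0.6500 + 0.75·0.3500) ≈ 0.5766
After 'anomalous': P(ore) = 0.45·0.5766 / (0.45·0.5766 + 0.25·0.4234) ≈ 0.7103
After 'background': P(ore) = 0.55·0.7103 / (0.55·0.7103 + 0.75·0.2897) ≈ 0.6426
After 'anomalous': P(ore) = 0.45·0.6426 / (0.45·0.6426 + 0.25·0.3574) ≈ 0.7639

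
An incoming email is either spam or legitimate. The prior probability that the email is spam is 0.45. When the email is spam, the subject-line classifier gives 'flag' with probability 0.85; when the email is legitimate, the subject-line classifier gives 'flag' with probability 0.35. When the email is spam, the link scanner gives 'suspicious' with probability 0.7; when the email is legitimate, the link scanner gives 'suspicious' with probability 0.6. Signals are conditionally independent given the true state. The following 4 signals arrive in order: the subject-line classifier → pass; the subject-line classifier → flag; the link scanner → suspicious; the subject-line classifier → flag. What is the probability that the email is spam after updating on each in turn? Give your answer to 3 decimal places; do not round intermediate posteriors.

After the subject-line classifier='pass': P(spam) = 0.15·0.4500 / (0.15·0.4500 + 0.65·0.5500) ≈ 0.1588
After the subject-line classifier='flag': P(spam) = 0.85·0.1588 / (0.85·0.1588 + 0.35·0.8412) ≈ 0.3144
After the link scanner='suspicious': P(spam) = 0.7·0.3144 / (0.7·0.3144 + 0.6·0.6856) ≈ 0.3485
After the subject-line classifier='flag': P(spam) = 0.85·0.3485 / (0.85·0.3485 + 0.35·0.6515) ≈ 0.5651

0.565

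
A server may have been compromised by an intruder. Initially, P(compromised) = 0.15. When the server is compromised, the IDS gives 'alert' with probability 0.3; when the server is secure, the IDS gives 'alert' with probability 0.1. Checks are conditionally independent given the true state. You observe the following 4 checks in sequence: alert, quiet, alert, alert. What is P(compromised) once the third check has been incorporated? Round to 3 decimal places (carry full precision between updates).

Each posterior becomes the prior for the next update.
After 'alert': P(compromised) = 0.3·0.1500 / (0.3·0.1500 + 0.1·0.8500) ≈ 0.3462
After 'quiet': P(compromised) = 0.7·0.3462 / (0.7·0.3462 + 0.9·0.6538) ≈ 0.2917
After 'alert': P(compromised) = 0.3·0.2917 / (0.3·0.2917 + 0.1·0.7083) ≈ 0.5526

0.553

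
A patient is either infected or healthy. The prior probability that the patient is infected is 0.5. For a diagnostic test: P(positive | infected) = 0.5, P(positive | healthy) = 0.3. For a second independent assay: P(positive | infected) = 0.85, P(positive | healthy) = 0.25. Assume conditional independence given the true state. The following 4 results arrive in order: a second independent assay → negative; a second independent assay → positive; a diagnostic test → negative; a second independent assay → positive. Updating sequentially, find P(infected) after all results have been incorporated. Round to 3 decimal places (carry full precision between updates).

Apply Bayes' rule sequentially, carrying P(infected) forward.
After a second independent assay='negative': P(infected) = 0.15·0.5000 / (0.15·0.5000 + 0.75·0.5000) ≈ 0.1667
After a second independent assay='positive': P(infected) = 0.85·0.1667 / (0.85·0.1667 + 0.25·0.8333) ≈ 0.4048
After a diagnostic test='negative': P(infected) = 0.5·0.4048 / (0.5·0.4048 + 0.7·0.5952) ≈ 0.3269
After a second independent assay='positive': P(infected) = 0.85·0.3269 / (0.85·0.3269 + 0.25·0.6731) ≈ 0.6228

0.623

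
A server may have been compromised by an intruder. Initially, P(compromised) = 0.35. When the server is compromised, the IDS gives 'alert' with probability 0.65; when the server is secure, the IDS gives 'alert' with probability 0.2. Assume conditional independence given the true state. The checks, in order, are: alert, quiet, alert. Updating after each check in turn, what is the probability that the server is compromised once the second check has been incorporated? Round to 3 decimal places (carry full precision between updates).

0.434

After 'alert': P(compromised) = 0.65·0.3500 / (0.65·0.3500 + 0.2·0.6500) ≈ 0.6364
After 'quiet': P(compromised) = 0.35·0.6364 / (0.35·0.6364 + 0.8·0.3636) ≈ 0.4336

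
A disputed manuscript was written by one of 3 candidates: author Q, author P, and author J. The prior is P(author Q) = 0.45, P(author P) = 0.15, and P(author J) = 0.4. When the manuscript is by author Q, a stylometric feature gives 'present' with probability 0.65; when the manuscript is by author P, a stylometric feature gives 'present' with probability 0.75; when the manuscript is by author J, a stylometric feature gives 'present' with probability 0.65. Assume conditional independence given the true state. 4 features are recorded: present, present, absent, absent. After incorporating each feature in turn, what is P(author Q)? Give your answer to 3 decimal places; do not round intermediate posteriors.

After 'present': normaliser = 0.65·0.4500 + 0.75·0.1500 + 0.65·0.4000; P(author Q) ≈ 0.4398, P(author P) ≈ 0.1692, P(author J) ≈ 0.3910
After 'present': normaliser = 0.65·0.4398 + 0.75·0.1692 + 0.65·0.3910; P(author Q) ≈ 0.4287, P(author P) ≈ 0.1902, P(author J) ≈ 0.3811
After 'absent': normaliser = 0.35·0.4287 + 0.25·0.1902 + 0.35·0.3811; P(author Q) ≈ 0.4533, P(author P) ≈ 0.1437, P(author J) ≈ 0.4030
After 'absent': normaliser = 0.35·0.4533 + 0.25·0.1437 + 0.35·0.4030; P(author Q) ≈ 0.4727, P(author P) ≈ 0.1070, P(author J) ≈ 0.4202

0.473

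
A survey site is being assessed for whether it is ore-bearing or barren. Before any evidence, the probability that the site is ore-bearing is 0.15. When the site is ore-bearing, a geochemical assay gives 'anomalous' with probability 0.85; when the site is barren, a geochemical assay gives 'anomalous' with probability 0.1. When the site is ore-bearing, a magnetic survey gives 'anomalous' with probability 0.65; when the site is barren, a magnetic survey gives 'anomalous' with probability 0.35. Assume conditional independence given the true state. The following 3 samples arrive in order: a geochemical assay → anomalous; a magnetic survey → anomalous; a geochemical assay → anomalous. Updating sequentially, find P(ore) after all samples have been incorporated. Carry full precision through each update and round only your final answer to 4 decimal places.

0.9595

Each posterior becomes the prior for the next update.
After a geochemical assay='anomalous': P(ore) = 0.85·0.1500 / (0.85·0.1500 + 0.1·0.8500) ≈ 0.6000
After a magnetic survey='anomalous': P(ore) = 0.65·0.6000 / (0.65·0.6000 + 0.35·0.4000) ≈ 0.7358
After a geochemical assay='anomalous': P(ore) = 0.85·0.7358 / (0.85·0.7358 + 0.1·0.2642) ≈ 0.9595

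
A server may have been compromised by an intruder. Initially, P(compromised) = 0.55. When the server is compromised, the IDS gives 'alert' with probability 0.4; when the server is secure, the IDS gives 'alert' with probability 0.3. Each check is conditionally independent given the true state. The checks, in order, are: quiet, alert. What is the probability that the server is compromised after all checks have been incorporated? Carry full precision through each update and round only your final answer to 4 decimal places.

0.5828

After 'quiet': P(compromised) = 0.6·0.5500 / (0.6·0.5500 + 0.7·0.4500) ≈ 0.5116
After 'alert': P(compromised) = 0.4·0.5116 / (0.4·0.5116 + 0.3·0.4884) ≈ 0.5828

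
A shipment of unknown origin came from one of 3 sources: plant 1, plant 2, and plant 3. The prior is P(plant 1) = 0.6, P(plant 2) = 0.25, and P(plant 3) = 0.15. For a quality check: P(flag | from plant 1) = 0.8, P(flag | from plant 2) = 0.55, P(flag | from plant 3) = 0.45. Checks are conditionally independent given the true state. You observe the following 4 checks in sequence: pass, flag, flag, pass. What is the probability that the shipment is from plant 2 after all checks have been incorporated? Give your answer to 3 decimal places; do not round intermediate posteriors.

0.384

Each posterior becomes the prior for the next update.
After 'pass': normaliser = 0.2·0.6000 + 0.45·0.2500 + 0.55·0.1500; P(plant 1) ≈ 0.3810, P(plant 2) ≈ 0.3571, P(plant 3) ≈ 0.2619
After 'flag': normaliser = 0.8·0.3810 + 0.55·0.3571 + 0.45·0.2619; P(plant 1) ≈ 0.4923, P(plant 2) ≈ 0.3173, P(plant 3) ≈ 0.1904
After 'flag': normaliser = 0.8·0.4923 + 0.55·0.3173 + 0.45·0.1904; P(plant 1) ≈ 0.6022, P(plant 2) ≈ 0.2668, P(plant 3) ≈ 0.1310
After 'pass': normaliser = 0.2·0.6022 + 0.45·0.2668 + 0.55·0.1310; P(plant 1) ≈ 0.3853, P(plant 2) ≈ 0.3842, P(plant 3) ≈ 0.2305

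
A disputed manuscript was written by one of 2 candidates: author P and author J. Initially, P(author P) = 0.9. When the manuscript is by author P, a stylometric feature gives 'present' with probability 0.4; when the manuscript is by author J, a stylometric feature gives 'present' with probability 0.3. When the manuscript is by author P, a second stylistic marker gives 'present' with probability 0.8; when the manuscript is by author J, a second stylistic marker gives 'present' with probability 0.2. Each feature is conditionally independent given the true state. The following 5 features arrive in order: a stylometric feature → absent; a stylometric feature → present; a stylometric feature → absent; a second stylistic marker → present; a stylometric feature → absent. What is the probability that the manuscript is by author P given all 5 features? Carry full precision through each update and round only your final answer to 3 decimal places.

After a stylometric feature='absent': P(author P) = 0.6·0.9000 / (0.6·0.9000 + 0.7·0.1000) ≈ 0.8852
After a stylometric feature='present': P(author P) = 0.4·0.8852 / (0.4·0.8852 + 0.3·0.1148) ≈ 0.9114
After a stylometric feature='absent': P(author P) = 0.6·0.9114 / (0.6·0.9114 + 0.7·0.0886) ≈ 0.8981
After a second stylistic marker='present': P(author P) = 0.8·0.8981 / (0.8·0.8981 + 0.2·0.1019) ≈ 0.9724
After a stylometric feature='absent': P(author P) = 0.6·0.9724 / (0.6·0.9724 + 0.7·0.0276) ≈ 0.9680

0.968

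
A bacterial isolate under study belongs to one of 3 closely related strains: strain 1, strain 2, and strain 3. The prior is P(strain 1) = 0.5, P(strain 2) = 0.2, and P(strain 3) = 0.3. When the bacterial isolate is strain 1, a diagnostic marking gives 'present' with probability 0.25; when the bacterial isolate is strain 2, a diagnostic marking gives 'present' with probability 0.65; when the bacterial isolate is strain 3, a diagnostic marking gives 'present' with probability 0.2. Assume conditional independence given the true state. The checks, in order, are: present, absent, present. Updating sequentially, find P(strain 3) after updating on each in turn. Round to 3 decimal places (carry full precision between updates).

After 'present': normaliser = 0.25·0.5000 + 0.65·0.2000 + 0.2·0.3000; P(strain 1) ≈ 0.3968, P(strain 2) ≈ 0.4127, P(strain 3) ≈ 0.1905
After 'absent': normaliser = 0.75·0.3968 + 0.35·0.4127 + 0.8·0.1905; P(strain 1) ≈ 0.5007, P(strain 2) ≈ 0.2430, P(strain 3) ≈ 0.2563
After 'present': normaliser = 0.25·0.5007 + 0.65·0.2430 + 0.2·0.2563; P(strain 1) ≈ 0.3743, P(strain 2) ≈ 0.4723, P(strain 3) ≈ 0.1533

0.153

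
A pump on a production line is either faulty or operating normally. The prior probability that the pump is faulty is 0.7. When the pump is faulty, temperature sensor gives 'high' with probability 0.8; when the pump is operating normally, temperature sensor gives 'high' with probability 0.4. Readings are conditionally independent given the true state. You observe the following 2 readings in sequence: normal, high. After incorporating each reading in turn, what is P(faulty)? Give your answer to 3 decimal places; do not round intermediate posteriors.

After 'normal': P(faulty) = 0.2·0.7000 / (0.2·0.7000 + 0.6·0.3000) ≈ 0.4375
After 'high': P(faulty) = 0.8·0.4375 / (0.8·0.4375 + 0.4·0.5625) ≈ 0.6087

0.609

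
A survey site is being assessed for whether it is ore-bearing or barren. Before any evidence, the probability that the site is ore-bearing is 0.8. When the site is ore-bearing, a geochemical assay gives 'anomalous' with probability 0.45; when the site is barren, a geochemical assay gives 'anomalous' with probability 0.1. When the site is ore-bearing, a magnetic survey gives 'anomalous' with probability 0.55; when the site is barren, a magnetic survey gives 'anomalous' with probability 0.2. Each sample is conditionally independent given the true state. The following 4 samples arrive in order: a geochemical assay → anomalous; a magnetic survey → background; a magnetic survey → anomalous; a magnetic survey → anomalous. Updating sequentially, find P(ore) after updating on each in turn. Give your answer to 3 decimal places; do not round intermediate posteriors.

0.987

After a geochemical assay='anomalous': P(ore) = 0.45·0.8000 / (0.45·0.8000 + 0.1·0.2000) ≈ 0.9474
After a magnetic survey='background': P(ore) = 0.45·0.9474 / (0.45·0.9474 + 0.8·0.0526) ≈ 0.9101
After a magnetic survey='anomalous': P(ore) = 0.55·0.9101 / (0.55·0.9101 + 0.2·0.0899) ≈ 0.9653
After a magnetic survey='anomalous': P(ore) = 0.55·0.9653 / (0.55·0.9653 + 0.2·0.0347) ≈ 0.9871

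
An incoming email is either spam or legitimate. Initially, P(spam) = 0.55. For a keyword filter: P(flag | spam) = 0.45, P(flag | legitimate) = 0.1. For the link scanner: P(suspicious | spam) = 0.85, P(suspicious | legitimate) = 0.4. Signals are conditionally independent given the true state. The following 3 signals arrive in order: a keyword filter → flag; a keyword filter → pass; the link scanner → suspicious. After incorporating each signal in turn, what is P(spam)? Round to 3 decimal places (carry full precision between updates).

Each posterior becomes the prior for the next update.
After a keyword filter='flag': P(spam) = 0.45·0.5500 / (0.45·0.5500 + 0.1·0.4500) ≈ 0.8462
After a keyword filter='pass': P(spam) = 0.55·0.8462 / (0.55·0.8462 + 0.9·0.1538) ≈ 0.7707
After the link scanner='suspicious': P(spam) = 0.85·0.7707 / (0.85·0.7707 + 0.4·0.2293) ≈ 0.8772

0.877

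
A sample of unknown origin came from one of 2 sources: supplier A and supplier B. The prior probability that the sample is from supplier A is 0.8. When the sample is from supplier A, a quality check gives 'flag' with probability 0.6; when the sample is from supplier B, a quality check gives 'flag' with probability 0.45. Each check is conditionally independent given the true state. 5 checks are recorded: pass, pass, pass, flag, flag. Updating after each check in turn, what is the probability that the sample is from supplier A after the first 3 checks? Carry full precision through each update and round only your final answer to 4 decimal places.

0.6061

After 'pass': P(supplier A) = 0.4·0.8000 / (0.4·0.8000 + 0.55·0.2000) ≈ 0.7442
After 'pass': P(supplier A) = 0.4·0.7442 / (0.4·0.7442 + 0.55·0.2558) ≈ 0.6790
After 'pass': P(supplier A) = 0.4·0.6790 / (0.4·0.6790 + 0.55·0.3210) ≈ 0.6061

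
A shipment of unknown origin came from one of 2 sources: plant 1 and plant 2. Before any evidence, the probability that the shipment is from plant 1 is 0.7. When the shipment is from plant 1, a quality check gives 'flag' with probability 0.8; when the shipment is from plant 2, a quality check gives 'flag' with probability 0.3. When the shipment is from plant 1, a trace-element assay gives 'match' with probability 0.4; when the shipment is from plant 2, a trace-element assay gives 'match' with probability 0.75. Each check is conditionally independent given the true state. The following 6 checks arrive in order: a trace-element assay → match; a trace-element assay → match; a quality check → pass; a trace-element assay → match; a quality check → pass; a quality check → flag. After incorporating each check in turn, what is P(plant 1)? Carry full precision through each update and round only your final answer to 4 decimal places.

0.0715

After a trace-element assay='match': P(plant 1) = 0.4·0.7000 / (0.4·0.7000 + 0.75·0.3000) ≈ 0.5545
After a trace-element assay='match': P(plant 1) = 0.4·0.5545 / (0.4·0.5545 + 0.75·0.4455) ≈ 0.3989
After a quality check='pass': P(plant 1) = 0.2·0.3989 / (0.2·0.3989 + 0.7·0.6011) ≈ 0.1594
After a trace-element assay='match': P(plant 1) = 0.4·0.1594 / (0.4·0.1594 + 0.75·0.8406) ≈ 0.0918
After a quality check='pass': P(plant 1) = 0.2·0.0918 / (0.2·0.0918 + 0.7·0.9082) ≈ 0.0281
After a quality check='flag': P(plant 1) = 0.8·0.0281 / (0.8·0.0281 + 0.3·0.9719) ≈ 0.0715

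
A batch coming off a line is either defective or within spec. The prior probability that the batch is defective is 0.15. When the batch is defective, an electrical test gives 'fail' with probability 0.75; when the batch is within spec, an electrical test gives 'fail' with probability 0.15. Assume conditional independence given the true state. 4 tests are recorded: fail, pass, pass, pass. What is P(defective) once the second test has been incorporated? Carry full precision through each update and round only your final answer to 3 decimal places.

After 'fail': P(defective) = 0.75·0.1500 / (0.75·0.1500 + 0.15·0.8500) ≈ 0.4688
After 'pass': P(defective) = 0.25·0.4688 / (0.25·0.4688 + 0.85·0.5312) ≈ 0.2060

0.206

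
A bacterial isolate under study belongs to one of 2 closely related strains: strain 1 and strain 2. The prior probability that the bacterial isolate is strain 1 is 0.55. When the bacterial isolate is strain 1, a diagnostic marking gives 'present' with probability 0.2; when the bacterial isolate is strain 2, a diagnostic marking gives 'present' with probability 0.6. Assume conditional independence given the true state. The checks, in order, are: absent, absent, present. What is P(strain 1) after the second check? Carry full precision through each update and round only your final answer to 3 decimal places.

0.830

After 'absent': P(strain 1) = 0.8·0.5500 / (0.8·0.5500 + 0.4·0.4500) ≈ 0.7097
After 'absent': P(strain 1) = 0.8·0.7097 / (0.8·0.7097 + 0.4·0.2903) ≈ 0.8302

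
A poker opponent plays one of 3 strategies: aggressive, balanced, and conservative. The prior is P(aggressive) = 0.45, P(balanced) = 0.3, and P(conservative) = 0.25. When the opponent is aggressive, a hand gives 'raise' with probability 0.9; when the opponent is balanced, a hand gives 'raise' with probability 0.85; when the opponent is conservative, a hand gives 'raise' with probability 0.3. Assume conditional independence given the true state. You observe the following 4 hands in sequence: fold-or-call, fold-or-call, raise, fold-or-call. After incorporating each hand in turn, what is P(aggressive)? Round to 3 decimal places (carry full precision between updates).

Each posterior becomes the prior for the next update.
After 'fold-or-call': normaliser = 0.1·0.4500 + 0.15·0.3000 + 0.7·0.2500; P(aggressive) ≈ 0.1698, P(balanced) ≈ 0.1698, P(conservative) ≈ 0.6604
After 'fold-or-call': normaliser = 0.1·0.1698 + 0.15·0.1698 + 0.7·0.6604; P(aggressive) ≈ 0.0336, P(balanced) ≈ 0.0505, P(conservative) ≈ 0.9159
After 'raise': normaliser = 0.9·0.0336 + 0.85·0.0505 + 0.3·0.9159; P(aggressive) ≈ 0.0870, P(balanced) ≈ 0.1233, P(conservative) ≈ 0.7897
After 'fold-or-call': normaliser = 0.1·0.0870 + 0.15·0.1233 + 0.7·0.7897; P(aggressive) ≈ 0.0150, P(balanced) ≈ 0.0319, P(conservative) ≈ 0.9531

0.015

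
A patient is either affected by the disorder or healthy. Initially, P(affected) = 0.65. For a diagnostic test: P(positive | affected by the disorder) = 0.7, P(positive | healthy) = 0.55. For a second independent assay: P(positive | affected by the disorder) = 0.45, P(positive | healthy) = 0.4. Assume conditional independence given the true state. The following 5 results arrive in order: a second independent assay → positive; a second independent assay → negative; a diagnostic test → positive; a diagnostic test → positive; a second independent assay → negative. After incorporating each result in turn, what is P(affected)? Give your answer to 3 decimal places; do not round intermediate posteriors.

0.740

After a second independent assay='positive': P(affected) = 0.45·0.6500 / (0.45·0.6500 + 0.4·0.3500) ≈ 0.6763
After a second independent assay='negative': P(affected) = 0.55·0.6763 / (0.55·0.6763 + 0.6·0.3237) ≈ 0.6570
After a diagnostic test='positive': P(affected) = 0.7·0.6570 / (0.7·0.6570 + 0.55·0.3430) ≈ 0.7091
After a diagnostic test='positive': P(affected) = 0.7·0.7091 / (0.7·0.7091 + 0.55·0.2909) ≈ 0.7562
After a second independent assay='negative': P(affected) = 0.55·0.7562 / (0.55·0.7562 + 0.6·0.2438) ≈ 0.7398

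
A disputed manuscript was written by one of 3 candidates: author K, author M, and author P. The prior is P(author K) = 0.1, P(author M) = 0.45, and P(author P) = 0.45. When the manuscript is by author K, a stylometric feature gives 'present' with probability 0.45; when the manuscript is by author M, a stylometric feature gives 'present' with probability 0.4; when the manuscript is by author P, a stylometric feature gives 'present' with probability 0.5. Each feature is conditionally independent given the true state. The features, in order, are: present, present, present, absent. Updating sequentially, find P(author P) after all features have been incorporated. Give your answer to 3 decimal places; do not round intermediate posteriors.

After 'present': normaliser = 0.45·0.1000 + 0.4·0.4500 + 0.5·0.4500; P(author K) ≈ 0.1000, P(author M) ≈ 0.4000, P(author P) ≈ 0.5000
After 'present': normaliser = 0.45·0.1000 + 0.4·0.4000 + 0.5·0.5000; P(author K) ≈ 0.0989, P(author M) ≈ 0.3516, P(author P) ≈ 0.5495
After 'present': normaliser = 0.45·0.0989 + 0.4·0.3516 + 0.5·0.5495; P(author K) ≈ 0.0968, P(author M) ≈ 0.3059, P(author P) ≈ 0.5974
After 'absent': normaliser = 0.55·0.0968 + 0.6·0.3059 + 0.5·0.5974; P(author K) ≈ 0.0994, P(author M) ≈ 0.3427, P(author P) ≈ 0.5578

0.558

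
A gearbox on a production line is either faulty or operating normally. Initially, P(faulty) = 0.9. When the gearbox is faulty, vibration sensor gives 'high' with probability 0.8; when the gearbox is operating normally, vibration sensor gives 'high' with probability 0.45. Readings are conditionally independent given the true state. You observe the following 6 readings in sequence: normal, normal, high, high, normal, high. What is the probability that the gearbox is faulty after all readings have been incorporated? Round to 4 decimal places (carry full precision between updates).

0.7086

Each posterior becomes the prior for the next update.
After 'normal': P(faulty) = 0.2·0.9000 / (0.2·0.9000 + 0.55·0.1000) ≈ 0.7660
After 'normal': P(faulty) = 0.2·0.7660 / (0.2·0.7660 + 0.55·0.2340) ≈ 0.5434
After 'high': P(faulty) = 0.8·0.5434 / (0.8·0.5434 + 0.45·0.4566) ≈ 0.6790
After 'high': P(faulty) = 0.8·0.6790 / (0.8·0.6790 + 0.45·0.3210) ≈ 0.7900
After 'normal': P(faulty) = 0.2·0.7900 / (0.2·0.7900 + 0.55·0.2100) ≈ 0.5777
After 'high': P(faulty) = 0.8·0.5777 / (0.8·0.5777 + 0.45·0.4223) ≈ 0.7086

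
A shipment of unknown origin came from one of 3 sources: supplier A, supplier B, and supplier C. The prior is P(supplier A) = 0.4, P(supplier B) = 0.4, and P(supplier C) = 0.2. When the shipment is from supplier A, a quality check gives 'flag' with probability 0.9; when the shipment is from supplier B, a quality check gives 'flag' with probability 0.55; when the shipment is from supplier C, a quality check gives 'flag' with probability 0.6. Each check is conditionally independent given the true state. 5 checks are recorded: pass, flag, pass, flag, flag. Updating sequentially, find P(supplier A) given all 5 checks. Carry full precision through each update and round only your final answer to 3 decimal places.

0.125

Apply Bayes' rule sequentially, carrying P(supplier A) forward.
After 'pass': normaliser = 0.1·0.4000 + 0.45·0.4000 + 0.4·0.2000; P(supplier A) ≈ 0.1333, P(supplier B) ≈ 0.6000, P(supplier C) ≈ 0.2667
After 'flag': normaliser = 0.9·0.1333 + 0.55·0.6000 + 0.6·0.2667; P(supplier A) ≈ 0.1967, P(supplier B) ≈ 0.5410, P(supplier C) ≈ 0.2623
After 'pass': normaliser = 0.1·0.1967 + 0.45·0.5410 + 0.4·0.2623; P(supplier A) ≈ 0.0535, P(supplier B) ≈ 0.6615, P(supplier C) ≈ 0.2851
After 'flag': normaliser = 0.9·0.0535 + 0.55·0.6615 + 0.6·0.2851; P(supplier A) ≈ 0.0825, P(supplier B) ≈ 0.6241, P(supplier C) ≈ 0.2934
After 'flag': normaliser = 0.9·0.0825 + 0.55·0.6241 + 0.6·0.2934; P(supplier A) ≈ 0.1251, P(supplier B) ≈ 0.5783, P(supplier C) ≈ 0.2966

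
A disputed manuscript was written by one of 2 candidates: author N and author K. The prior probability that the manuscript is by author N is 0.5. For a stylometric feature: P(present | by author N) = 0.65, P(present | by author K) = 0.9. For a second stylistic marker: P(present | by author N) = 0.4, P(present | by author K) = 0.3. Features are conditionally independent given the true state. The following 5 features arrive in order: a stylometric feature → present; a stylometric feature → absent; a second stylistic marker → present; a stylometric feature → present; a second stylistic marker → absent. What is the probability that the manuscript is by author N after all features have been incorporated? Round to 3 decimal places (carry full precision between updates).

After a stylometric feature='present': P(author N) = 0.65·0.5000 / (0.65·0.5000 + 0.9·0.5000) ≈ 0.4194
After a stylometric feature='absent': P(author N) = 0.35·0.4194 / (0.35·0.4194 + 0.1·0.5806) ≈ 0.7165
After a second stylistic marker='present': P(author N) = 0.4·0.7165 / (0.4·0.7165 + 0.3·0.2835) ≈ 0.7712
After a stylometric feature='present': P(author N) = 0.65·0.7712 / (0.65·0.7712 + 0.9·0.2288) ≈ 0.7088
After a second stylistic marker='absent': P(author N) = 0.6·0.7088 / (0.6·0.7088 + 0.7·0.2912) ≈ 0.6760

0.676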